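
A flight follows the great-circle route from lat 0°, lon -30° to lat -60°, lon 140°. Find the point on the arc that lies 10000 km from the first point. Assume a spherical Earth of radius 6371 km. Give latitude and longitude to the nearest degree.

The haversine formula gives a central angle δ ≈ 2.086 rad (119.5°) between the endpoints. The total great-circle distance is δ·R ≈ 2.086 × 6371 ≈ 13288 km, so the target fraction is f = 10000/13288 ≈ 0.753.
Interpolate at f ≈ 0.753 with slerp weights a = sin((1−f)δ)/sin δ ≈ 0.567, b = sin(fδ)/sin δ ≈ 1.149.
p = a·p₁ + b·p₂ ≈ (0.051, 0.086, -0.995); φ = arcsin(p_z) ≈ -84.27°, λ = atan2(p_y, p_x) ≈ 59.32°.

≈ lat -84°, lon 59°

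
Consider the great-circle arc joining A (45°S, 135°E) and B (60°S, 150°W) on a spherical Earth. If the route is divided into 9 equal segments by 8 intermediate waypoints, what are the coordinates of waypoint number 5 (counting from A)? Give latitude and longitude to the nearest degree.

≈ (59°S, 170°E)

From cos δ = sin φ₁ sin φ₂ + cos φ₁ cos φ₂ cos Δλ, the central angle is δ ≈ 0.790 rad (45.3°).
Interpolate at f = 5/9 with slerp weights a = sin((1−f)δ)/sin δ ≈ 0.484, b = sin(fδ)/sin δ ≈ 0.598.
p = a·p₁ + b·p₂ ≈ (-0.501, 0.093, -0.860); φ = arcsin(p_z) ≈ -59.36°, λ = atan2(p_y, p_x) ≈ 169.54°.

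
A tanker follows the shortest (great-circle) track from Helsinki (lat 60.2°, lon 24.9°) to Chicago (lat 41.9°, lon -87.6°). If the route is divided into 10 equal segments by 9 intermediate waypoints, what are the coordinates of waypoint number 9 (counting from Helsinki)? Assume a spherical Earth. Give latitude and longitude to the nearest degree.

Convert each endpoint to a unit vector on the sphere (x = cos φ cos λ, y = cos φ sin λ, z = sin φ).
The central angle between the endpoints is δ = arccos(p₁·p₂) ≈ 1.117 rad (64.0°).
Interpolate at f = 9/10 with slerp weights a = sin((1−f)δ)/sin δ ≈ 0.124, b = sin(fδ)/sin δ ≈ 0.939.
p = a·p₁ + b·p₂ ≈ (0.085, -0.673, 0.735); φ = arcsin(p_z) ≈ 47.31°, λ = atan2(p_y, p_x) ≈ -82.78°.

≈ lat 47°, lon -83°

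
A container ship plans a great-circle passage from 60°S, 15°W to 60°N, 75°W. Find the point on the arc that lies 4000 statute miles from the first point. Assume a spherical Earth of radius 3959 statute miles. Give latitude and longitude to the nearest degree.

The haversine formula gives a central angle δ ≈ 2.246 rad (128.7°) between the endpoints. The total great-circle distance is δ·R ≈ 2.246 × 3959 ≈ 8892 mi, so the target fraction is f = 4000/8892 ≈ 0.450.
Interpolate at f ≈ 0.450 with slerp weights a = sin((1−f)δ)/sin δ ≈ 1.210, b = sin(fδ)/sin δ ≈ 1.085.
p = a·p₁ + b·p₂ ≈ (0.725, -0.681, -0.108); φ = arcsin(p_z) ≈ -6.20°, λ = atan2(p_y, p_x) ≈ -43.20°.

≈ 6°S, 43°W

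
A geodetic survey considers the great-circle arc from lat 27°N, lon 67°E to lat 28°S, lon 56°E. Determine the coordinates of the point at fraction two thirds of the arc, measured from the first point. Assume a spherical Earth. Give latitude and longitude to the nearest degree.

The haversine formula gives a central angle δ ≈ 0.977 rad (56.0°) between the endpoints.
Interpolate at f = 2/3 with slerp weights a = sin((1−f)δ)/sin δ ≈ 0.386, b = sin(fδ)/sin δ ≈ 0.732.
p = a·p₁ + b·p₂ ≈ (0.496, 0.852, -0.168); φ = arcsin(p_z) ≈ -9.68°, λ = atan2(p_y, p_x) ≈ 59.82°.

≈ lat 10°S, lon 60°E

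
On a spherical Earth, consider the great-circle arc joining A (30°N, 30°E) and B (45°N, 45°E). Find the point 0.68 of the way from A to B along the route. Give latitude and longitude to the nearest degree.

The haversine formula gives a central angle δ ≈ 0.333 rad (19.1°) between the endpoints.
Interpolate at f = 0.68 with slerp weights a = sin((1−f)δ)/sin δ ≈ 0.325, b = sin(fδ)/sin δ ≈ 0.687.
p = a·p₁ + b·p₂ ≈ (0.587, 0.484, 0.648); φ = arcsin(p_z) ≈ 40.42°, λ = atan2(p_y, p_x) ≈ 39.50°.

≈ (40°N, 40°E)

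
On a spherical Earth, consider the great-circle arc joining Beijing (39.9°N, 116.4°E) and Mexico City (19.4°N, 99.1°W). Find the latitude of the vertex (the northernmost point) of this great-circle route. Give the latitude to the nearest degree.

≈ 63°N

The great circle lies in the plane with unit normal n̂ = (p₁ × p₂)/|p₁ × p₂|.
Here n̂_z ≈ +0.453; the vertex latitude is φ_max = arccos|n̂_z| ≈ 63.0°.
Check via Clairaut: cos φ_max = |cos φ₁| · sin C = cos(39.9°)·sin(36.2°) ≈ 0.453, again giving ≈ 63.0°.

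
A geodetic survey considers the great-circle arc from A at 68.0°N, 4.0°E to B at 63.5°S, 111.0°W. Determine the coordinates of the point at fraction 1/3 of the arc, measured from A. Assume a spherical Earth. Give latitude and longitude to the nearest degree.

≈ 28°N, 51°W

Write both endpoints as unit vectors p₁, p₂ with components (cos φ cos λ, cos φ sin λ, sin φ).
The central angle between the endpoints is δ = arccos(p₁·p₂) ≈ 2.692 rad (154.2°).
Interpolate at f = 1/3 with slerp weights a = sin((1−f)δ)/sin δ ≈ 2.241, b = sin(fδ)/sin δ ≈ 1.797.
p = a·p₁ + b·p₂ ≈ (0.550, -0.690, 0.470); φ = arcsin(p_z) ≈ 28.06°, λ = atan2(p_y, p_x) ≈ -51.42°.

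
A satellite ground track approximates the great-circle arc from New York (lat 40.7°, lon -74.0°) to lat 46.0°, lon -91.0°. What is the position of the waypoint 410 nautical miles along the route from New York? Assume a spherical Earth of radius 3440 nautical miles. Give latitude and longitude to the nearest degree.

≈ lat 44°, lon -82°

Convert each endpoint to a unit vector on the sphere (x = cos φ cos λ, y = cos φ sin λ, z = sin φ).
The central angle between the endpoints is δ = arccos(p₁·p₂) ≈ 0.234 rad (13.4°). The total great-circle distance is δ·R ≈ 0.234 × 3440 ≈ 805 nmi, so the target fraction is f = 410/805 ≈ 0.509.
Interpolate at f ≈ 0.509 with slerp weights a = sin((1−f)δ)/sin δ ≈ 0.494, b = sin(fδ)/sin δ ≈ 0.512.
p = a·p₁ + b·p₂ ≈ (0.097, -0.716, 0.691); φ = arcsin(p_z) ≈ 43.71°, λ = atan2(p_y, p_x) ≈ -82.28°.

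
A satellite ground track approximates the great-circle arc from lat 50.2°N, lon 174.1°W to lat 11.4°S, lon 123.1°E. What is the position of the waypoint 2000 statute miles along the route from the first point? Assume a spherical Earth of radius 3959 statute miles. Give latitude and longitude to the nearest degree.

Write both endpoints as unit vectors p₁, p₂ with components (cos φ cos λ, cos φ sin λ, sin φ).
The central angle between the endpoints is δ = arccos(p₁·p₂) ≈ 1.435 rad (82.2°). The total great-circle distance is δ·R ≈ 1.435 × 3959 ≈ 5683 mi, so the target fraction is f = 2000/5683 ≈ 0.352.
Interpolate at f ≈ 0.352 with slerp weights a = sin((1−f)δ)/sin δ ≈ 0.809, b = sin(fδ)/sin δ ≈ 0.488.
p = a·p₁ + b·p₂ ≈ (-0.777, 0.348, 0.525); φ = arcsin(p_z) ≈ 31.68°, λ = atan2(p_y, p_x) ≈ 155.87°.

≈ lat 32°N, lon 156°E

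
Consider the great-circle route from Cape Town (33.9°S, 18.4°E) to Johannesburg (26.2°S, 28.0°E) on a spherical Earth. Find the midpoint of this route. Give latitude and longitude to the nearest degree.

Write both endpoints as unit vectors p₁, p₂ with components (cos φ cos λ, cos φ sin λ, sin φ).
The central angle between the endpoints is δ = arccos(p₁·p₂) ≈ 0.198 rad (11.3°).
Interpolate at f = 1/2 with slerp weights a = sin((1−f)δ)/sin δ ≈ 0.502, b = sin(fδ)/sin δ ≈ 0.502.
p = a·p₁ + b·p₂ ≈ (0.794, 0.343, -0.502); φ = arcsin(p_z) ≈ -30.14°, λ = atan2(p_y, p_x) ≈ 23.39°.

≈ (30°S, 23°E)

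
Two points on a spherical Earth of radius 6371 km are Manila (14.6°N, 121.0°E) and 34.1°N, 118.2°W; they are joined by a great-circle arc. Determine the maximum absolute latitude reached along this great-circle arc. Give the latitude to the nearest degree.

The great circle lies in the plane with unit normal n̂ = (p₁ × p₂)/|p₁ × p₂|.
Here n̂_z ≈ +0.715; the vertex latitude is φ_max = arccos|n̂_z| ≈ 44.4°.
Check via Clairaut: cos φ_max = |cos φ₁| · sin C = cos(14.6°)·sin(47.6°) ≈ 0.715, again giving ≈ 44.4°.

≈ 44°N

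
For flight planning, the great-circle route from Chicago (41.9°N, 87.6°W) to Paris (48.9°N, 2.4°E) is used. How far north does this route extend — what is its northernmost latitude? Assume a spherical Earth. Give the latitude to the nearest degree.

The great circle lies in the plane with unit normal n̂ = (p₁ × p₂)/|p₁ × p₂|.
Here n̂_z ≈ +0.566; the vertex latitude is φ_max = arccos|n̂_z| ≈ 55.5°.
Check via Clairaut: cos φ_max = |cos φ₁| · sin C = cos(41.9°)·sin(49.5°) ≈ 0.566, again giving ≈ 55.5°.

≈ 56°N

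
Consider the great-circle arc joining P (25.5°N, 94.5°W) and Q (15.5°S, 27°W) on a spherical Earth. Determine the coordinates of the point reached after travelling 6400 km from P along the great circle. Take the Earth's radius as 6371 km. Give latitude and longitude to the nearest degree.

The haversine formula gives a central angle δ ≈ 1.351 rad (77.4°) between the endpoints. The total great-circle distance is δ·R ≈ 1.351 × 6371 ≈ 8609 km, so the target fraction is f = 6400/8609 ≈ 0.743.
Interpolate at f ≈ 0.743 with slerp weights a = sin((1−f)δ)/sin δ ≈ 0.348, b = sin(fδ)/sin δ ≈ 0.865.
p = a·p₁ + b·p₂ ≈ (0.718, -0.692, -0.081); φ = arcsin(p_z) ≈ -4.66°, λ = atan2(p_y, p_x) ≈ -43.93°.

≈ (5°S, 44°W)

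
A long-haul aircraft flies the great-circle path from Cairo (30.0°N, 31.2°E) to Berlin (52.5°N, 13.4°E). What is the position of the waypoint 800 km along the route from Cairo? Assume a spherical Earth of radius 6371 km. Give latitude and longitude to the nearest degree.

From cos δ = sin φ₁ sin φ₂ + cos φ₁ cos φ₂ cos Δλ, the central angle is δ ≈ 0.454 rad (26.0°). The total great-circle distance is δ·R ≈ 0.454 × 6371 ≈ 2893 km, so the target fraction is f = 800/2893 ≈ 0.277.
Interpolate at f ≈ 0.277 with slerp weights a = sin((1−f)δ)/sin δ ≈ 0.736, b = sin(fδ)/sin δ ≈ 0.285.
p = a·p₁ + b·p₂ ≈ (0.714, 0.370, 0.594); φ = arcsin(p_z) ≈ 36.46°, λ = atan2(p_y, p_x) ≈ 27.41°.

≈ 36°N, 27°E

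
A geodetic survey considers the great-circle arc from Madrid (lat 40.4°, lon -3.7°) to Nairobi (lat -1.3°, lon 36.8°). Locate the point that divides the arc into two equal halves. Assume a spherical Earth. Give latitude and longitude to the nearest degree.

From cos δ = sin φ₁ sin φ₂ + cos φ₁ cos φ₂ cos Δλ, the central angle is δ ≈ 0.971 rad (55.7°).
Interpolate at f = 1/2 with slerp weights a = sin((1−f)δ)/sin δ ≈ 0.565, b = sin(fδ)/sin δ ≈ 0.565.
p = a·p₁ + b·p₂ ≈ (0.882, 0.311, 0.354); φ = arcsin(p_z) ≈ 20.71°, λ = atan2(p_y, p_x) ≈ 19.41°.

≈ lat 21°, lon 19°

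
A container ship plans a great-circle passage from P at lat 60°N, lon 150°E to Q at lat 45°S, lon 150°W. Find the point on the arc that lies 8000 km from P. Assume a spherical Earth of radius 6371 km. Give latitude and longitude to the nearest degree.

≈ lat 5°S, lon 170°W

Write both endpoints as unit vectors p₁, p₂ with components (cos φ cos λ, cos φ sin λ, sin φ).
The central angle between the endpoints is δ = arccos(p₁·p₂) ≈ 2.021 rad (115.8°). The total great-circle distance is δ·R ≈ 2.021 × 6371 ≈ 12879 km, so the target fraction is f = 8000/12879 ≈ 0.621.
Interpolate at f ≈ 0.621 with slerp weights a = sin((1−f)δ)/sin δ ≈ 0.770, b = sin(fδ)/sin δ ≈ 1.056.
p = a·p₁ + b·p₂ ≈ (-0.980, -0.181, -0.080); φ = arcsin(p_z) ≈ -4.59°, λ = atan2(p_y, p_x) ≈ -169.54°.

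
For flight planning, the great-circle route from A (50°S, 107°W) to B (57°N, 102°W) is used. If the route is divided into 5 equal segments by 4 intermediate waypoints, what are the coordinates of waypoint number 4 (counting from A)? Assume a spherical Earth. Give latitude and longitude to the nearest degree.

≈ (36°N, 104°W)

From cos δ = sin φ₁ sin φ₂ + cos φ₁ cos φ₂ cos Δλ, the central angle is δ ≈ 1.869 rad (107.1°).
Interpolate at f = 4/5 with slerp weights a = sin((1−f)δ)/sin δ ≈ 0.382, b = sin(fδ)/sin δ ≈ 1.043.
p = a·p₁ + b·p₂ ≈ (-0.190, -0.791, 0.582); φ = arcsin(p_z) ≈ 35.61°, λ = atan2(p_y, p_x) ≈ -103.51°.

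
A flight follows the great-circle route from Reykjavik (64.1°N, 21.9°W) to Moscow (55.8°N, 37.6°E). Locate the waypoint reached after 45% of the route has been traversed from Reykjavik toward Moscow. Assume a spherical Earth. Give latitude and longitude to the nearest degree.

≈ (64°N, 9°E)

From cos δ = sin φ₁ sin φ₂ + cos φ₁ cos φ₂ cos Δλ, the central angle is δ ≈ 0.518 rad (29.7°).
Interpolate at f = 0.45 with slerp weights a = sin((1−f)δ)/sin δ ≈ 0.568, b = sin(fδ)/sin δ ≈ 0.467.
p = a·p₁ + b·p₂ ≈ (0.438, 0.068, 0.897); φ = arcsin(p_z) ≈ 63.70°, λ = atan2(p_y, p_x) ≈ 8.77°.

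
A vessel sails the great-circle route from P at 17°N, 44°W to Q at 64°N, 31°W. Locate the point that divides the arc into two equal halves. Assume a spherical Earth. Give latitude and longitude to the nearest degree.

≈ 41°N, 40°W

From cos δ = sin φ₁ sin φ₂ + cos φ₁ cos φ₂ cos Δλ, the central angle is δ ≈ 0.835 rad (47.8°).
Interpolate at f = 1/2 with slerp weights a = sin((1−f)δ)/sin δ ≈ 0.547, b = sin(fδ)/sin δ ≈ 0.547.
p = a·p₁ + b·p₂ ≈ (0.582, -0.487, 0.652); φ = arcsin(p_z) ≈ 40.66°, λ = atan2(p_y, p_x) ≈ -39.92°.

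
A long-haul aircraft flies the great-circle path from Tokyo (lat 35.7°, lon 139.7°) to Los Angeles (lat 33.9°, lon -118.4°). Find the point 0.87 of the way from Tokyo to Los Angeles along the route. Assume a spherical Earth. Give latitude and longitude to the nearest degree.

The haversine formula gives a central angle δ ≈ 1.383 rad (79.3°) between the endpoints.
Interpolate at f = 0.87 with slerp weights a = sin((1−f)δ)/sin δ ≈ 0.182, b = sin(fδ)/sin δ ≈ 0.950.
p = a·p₁ + b·p₂ ≈ (-0.488, -0.598, 0.636); φ = arcsin(p_z) ≈ 39.50°, λ = atan2(p_y, p_x) ≈ -129.20°.

≈ lat 39°, lon -129°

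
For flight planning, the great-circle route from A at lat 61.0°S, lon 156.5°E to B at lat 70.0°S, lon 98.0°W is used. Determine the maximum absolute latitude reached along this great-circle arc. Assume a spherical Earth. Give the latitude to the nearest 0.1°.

≈ 75.3°S

The great circle lies in the plane with unit normal n̂ = (p₁ × p₂)/|p₁ × p₂|.
Here n̂_z ≈ +0.254; the vertex latitude is φ_max = arccos|n̂_z| ≈ 75.3°.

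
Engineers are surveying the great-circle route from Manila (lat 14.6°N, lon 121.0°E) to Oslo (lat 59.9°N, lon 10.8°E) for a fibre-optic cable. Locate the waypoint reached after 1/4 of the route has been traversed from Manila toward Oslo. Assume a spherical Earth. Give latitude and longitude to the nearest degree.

Convert each endpoint to a unit vector on the sphere (x = cos φ cos λ, y = cos φ sin λ, z = sin φ).
The central angle between the endpoints is δ = arccos(p₁·p₂) ≈ 1.520 rad (87.1°).
Interpolate at f = 1/4 with slerp weights a = sin((1−f)δ)/sin δ ≈ 0.910, b = sin(fδ)/sin δ ≈ 0.371.
p = a·p₁ + b·p₂ ≈ (-0.271, 0.790, 0.551); φ = arcsin(p_z) ≈ 33.42°, λ = atan2(p_y, p_x) ≈ 108.91°.

≈ lat 33°N, lon 109°E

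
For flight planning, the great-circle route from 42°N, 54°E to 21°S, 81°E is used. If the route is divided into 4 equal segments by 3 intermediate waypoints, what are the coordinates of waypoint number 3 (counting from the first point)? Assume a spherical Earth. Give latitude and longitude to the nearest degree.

Write both endpoints as unit vectors p₁, p₂ with components (cos φ cos λ, cos φ sin λ, sin φ).
The central angle between the endpoints is δ = arccos(p₁·p₂) ≈ 1.183 rad (67.8°).
Interpolate at f = 3/4 with slerp weights a = sin((1−f)δ)/sin δ ≈ 0.315, b = sin(fδ)/sin δ ≈ 0.837.
p = a·p₁ + b·p₂ ≈ (0.260, 0.962, -0.089); φ = arcsin(p_z) ≈ -5.13°, λ = atan2(p_y, p_x) ≈ 74.88°.

≈ 5°S, 75°E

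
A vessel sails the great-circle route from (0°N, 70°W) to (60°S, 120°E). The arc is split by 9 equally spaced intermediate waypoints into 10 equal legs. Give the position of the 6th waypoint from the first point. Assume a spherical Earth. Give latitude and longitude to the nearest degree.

Write both endpoints as unit vectors p₁, p₂ with components (cos φ cos λ, cos φ sin λ, sin φ).
The central angle between the endpoints is δ = arccos(p₁·p₂) ≈ 2.086 rad (119.5°).
Interpolate at f = 6/10 with slerp weights a = sin((1−f)δ)/sin δ ≈ 0.851, b = sin(fδ)/sin δ ≈ 1.091.
p = a·p₁ + b·p₂ ≈ (0.018, -0.327, -0.945); φ = arcsin(p_z) ≈ -70.85°, λ = atan2(p_y, p_x) ≈ -86.78°.

≈ (71°S, 87°W)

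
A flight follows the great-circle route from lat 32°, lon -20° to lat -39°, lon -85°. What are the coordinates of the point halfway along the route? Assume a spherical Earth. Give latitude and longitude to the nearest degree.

Convert each endpoint to a unit vector on the sphere (x = cos φ cos λ, y = cos φ sin λ, z = sin φ).
The central angle between the endpoints is δ = arccos(p₁·p₂) ≈ 1.626 rad (93.2°).
Interpolate at f = 1/2 with slerp weights a = sin((1−f)δ)/sin δ ≈ 0.727, b = sin(fδ)/sin δ ≈ 0.727.
p = a·p₁ + b·p₂ ≈ (0.629, -0.774, -0.072); φ = arcsin(p_z) ≈ -4.15°, λ = atan2(p_y, p_x) ≈ -50.91°.

≈ lat -4°, lon -51°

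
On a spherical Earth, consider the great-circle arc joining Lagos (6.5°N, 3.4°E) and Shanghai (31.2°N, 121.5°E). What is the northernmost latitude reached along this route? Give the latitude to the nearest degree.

The great circle lies in the plane with unit normal n̂ = (p₁ × p₂)/|p₁ × p₂|.
Here n̂_z ≈ +0.798; the vertex latitude is φ_max = arccos|n̂_z| ≈ 37.1°.
Check via Clairaut: cos φ_max = |cos φ₁| · sin C = cos(6.5°)·sin(53.4°) ≈ 0.798, again giving ≈ 37.1°.

≈ 37°N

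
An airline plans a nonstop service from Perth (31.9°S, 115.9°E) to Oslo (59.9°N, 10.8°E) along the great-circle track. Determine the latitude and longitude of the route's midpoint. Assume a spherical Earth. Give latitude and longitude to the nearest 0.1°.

≈ 21.2°N, 81.9°E

From cos δ = sin φ₁ sin φ₂ + cos φ₁ cos φ₂ cos Δλ, the central angle is δ ≈ 2.175 rad (124.6°).
Interpolate at f = 1/2 with slerp weights a = sin((1−f)δ)/sin δ ≈ 1.076, b = sin(fδ)/sin δ ≈ 1.076.
p = a·p₁ + b·p₂ ≈ (0.131, 0.923, 0.362); φ = arcsin(p_z) ≈ 21.24°, λ = atan2(p_y, p_x) ≈ 81.92°.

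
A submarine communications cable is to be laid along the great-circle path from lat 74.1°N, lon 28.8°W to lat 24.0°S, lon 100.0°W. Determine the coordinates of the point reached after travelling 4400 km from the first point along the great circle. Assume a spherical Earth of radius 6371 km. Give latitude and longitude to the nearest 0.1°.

Write both endpoints as unit vectors p₁, p₂ with components (cos φ cos λ, cos φ sin λ, sin φ).
The central angle between the endpoints is δ = arccos(p₁·p₂) ≈ 1.887 rad (108.1°). The total great-circle distance is δ·R ≈ 1.887 × 6371 ≈ 12019 km, so the target fraction is f = 4400/12019 ≈ 0.366.
Interpolate at f ≈ 0.366 with slerp weights a = sin((1−f)δ)/sin δ ≈ 0.979, b = sin(fδ)/sin δ ≈ 0.670.
p = a·p₁ + b·p₂ ≈ (0.129, -0.732, 0.669); φ = arcsin(p_z) ≈ 41.98°, λ = atan2(p_y, p_x) ≈ -80.03°.

≈ lat 42.0°N, lon 80.0°W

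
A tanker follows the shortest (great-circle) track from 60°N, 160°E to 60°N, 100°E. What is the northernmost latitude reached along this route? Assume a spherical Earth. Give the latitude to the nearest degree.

≈ 63°N

The great circle lies in the plane with unit normal n̂ = (p₁ × p₂)/|p₁ × p₂|.
Here n̂_z ≈ -0.447; the vertex latitude is φ_max = arccos|n̂_z| ≈ 63.4°.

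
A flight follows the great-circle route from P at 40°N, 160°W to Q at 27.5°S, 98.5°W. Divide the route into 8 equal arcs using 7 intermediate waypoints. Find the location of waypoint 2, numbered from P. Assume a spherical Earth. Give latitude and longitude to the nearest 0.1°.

The haversine formula gives a central angle δ ≈ 1.543 rad (88.4°) between the endpoints.
Interpolate at f = 2/8 with slerp weights a = sin((1−f)δ)/sin δ ≈ 0.916, b = sin(fδ)/sin δ ≈ 0.376.
p = a·p₁ + b·p₂ ≈ (-0.709, -0.570, 0.415); φ = arcsin(p_z) ≈ 24.52°, λ = atan2(p_y, p_x) ≈ -141.18°.

≈ 24.5°N, 141.2°W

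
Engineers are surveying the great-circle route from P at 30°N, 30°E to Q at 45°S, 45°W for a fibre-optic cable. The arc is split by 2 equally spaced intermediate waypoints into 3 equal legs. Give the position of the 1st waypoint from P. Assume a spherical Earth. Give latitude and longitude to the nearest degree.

Convert each endpoint to a unit vector on the sphere (x = cos φ cos λ, y = cos φ sin λ, z = sin φ).
The central angle between the endpoints is δ = arccos(p₁·p₂) ≈ 1.767 rad (101.2°).
Interpolate at f = 1/3 with slerp weights a = sin((1−f)δ)/sin δ ≈ 0.942, b = sin(fδ)/sin δ ≈ 0.566.
p = a·p₁ + b·p₂ ≈ (0.990, 0.125, 0.070); φ = arcsin(p_z) ≈ 4.04°, λ = atan2(p_y, p_x) ≈ 7.18°.

≈ 4°N, 7°E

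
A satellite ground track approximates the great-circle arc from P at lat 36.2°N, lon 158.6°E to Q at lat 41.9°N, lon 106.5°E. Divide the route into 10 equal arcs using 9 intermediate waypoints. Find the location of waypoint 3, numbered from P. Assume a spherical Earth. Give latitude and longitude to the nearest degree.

The haversine formula gives a central angle δ ≈ 0.702 rad (40.2°) between the endpoints.
Interpolate at f = 3/10 with slerp weights a = sin((1−f)δ)/sin δ ≈ 0.731, b = sin(fδ)/sin δ ≈ 0.324.
p = a·p₁ + b·p₂ ≈ (-0.617, 0.446, 0.648); φ = arcsin(p_z) ≈ 40.38°, λ = atan2(p_y, p_x) ≈ 144.15°.

≈ lat 40°N, lon 144°E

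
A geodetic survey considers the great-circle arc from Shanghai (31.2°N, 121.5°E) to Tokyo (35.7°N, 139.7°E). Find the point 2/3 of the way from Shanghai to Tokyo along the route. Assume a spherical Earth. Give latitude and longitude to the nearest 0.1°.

Convert each endpoint to a unit vector on the sphere (x = cos φ cos λ, y = cos φ sin λ, z = sin φ).
The central angle between the endpoints is δ = arccos(p₁·p₂) ≈ 0.276 rad (15.8°).
Interpolate at f = 2/3 with slerp weights a = sin((1−f)δ)/sin δ ≈ 0.337, b = sin(fδ)/sin δ ≈ 0.671.
p = a·p₁ + b·p₂ ≈ (-0.567, 0.599, 0.566); φ = arcsin(p_z) ≈ 34.50°, λ = atan2(p_y, p_x) ≈ 133.43°.

≈ 34.5°N, 133.4°E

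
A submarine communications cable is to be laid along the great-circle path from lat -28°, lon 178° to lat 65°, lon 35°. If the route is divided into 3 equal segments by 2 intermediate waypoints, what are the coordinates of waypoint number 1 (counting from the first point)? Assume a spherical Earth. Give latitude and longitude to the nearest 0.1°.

The haversine formula gives a central angle δ ≈ 2.380 rad (136.3°) between the endpoints.
Interpolate at f = 1/3 with slerp weights a = sin((1−f)δ)/sin δ ≈ 1.448, b = sin(fδ)/sin δ ≈ 1.032.
p = a·p₁ + b·p₂ ≈ (-0.921, 0.295, 0.256); φ = arcsin(p_z) ≈ 14.81°, λ = atan2(p_y, p_x) ≈ 162.24°.

≈ lat 14.8°, lon 162.2°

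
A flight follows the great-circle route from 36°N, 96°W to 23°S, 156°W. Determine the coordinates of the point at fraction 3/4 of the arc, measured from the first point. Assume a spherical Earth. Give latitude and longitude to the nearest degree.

The haversine formula gives a central angle δ ≈ 1.428 rad (81.8°) between the endpoints.
Interpolate at f = 3/4 with slerp weights a = sin((1−f)δ)/sin δ ≈ 0.353, b = sin(fδ)/sin δ ≈ 0.887.
p = a·p₁ + b·p₂ ≈ (-0.775, -0.616, -0.139); φ = arcsin(p_z) ≈ -7.99°, λ = atan2(p_y, p_x) ≈ -141.54°.

≈ 8°S, 142°W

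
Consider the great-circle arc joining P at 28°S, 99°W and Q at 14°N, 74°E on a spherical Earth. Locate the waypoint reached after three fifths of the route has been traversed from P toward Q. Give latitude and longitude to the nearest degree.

≈ 45°S, 42°E

Convert each endpoint to a unit vector on the sphere (x = cos φ cos λ, y = cos φ sin λ, z = sin φ).
The central angle between the endpoints is δ = arccos(p₁·p₂) ≈ 2.872 rad (164.6°).
Interpolate at f = 3/5 with slerp weights a = sin((1−f)δ)/sin δ ≈ 3.427, b = sin(fδ)/sin δ ≈ 3.713.
p = a·p₁ + b·p₂ ≈ (0.520, 0.474, -0.711); φ = arcsin(p_z) ≈ -45.28°, λ = atan2(p_y, p_x) ≈ 42.40°.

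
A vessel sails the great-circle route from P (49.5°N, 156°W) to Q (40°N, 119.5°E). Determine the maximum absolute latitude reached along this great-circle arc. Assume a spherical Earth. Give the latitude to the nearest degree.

The great circle lies in the plane with unit normal n̂ = (p₁ × p₂)/|p₁ × p₂|.
Here n̂_z ≈ -0.587; the vertex latitude is φ_max = arccos|n̂_z| ≈ 54.1°.

≈ 54°N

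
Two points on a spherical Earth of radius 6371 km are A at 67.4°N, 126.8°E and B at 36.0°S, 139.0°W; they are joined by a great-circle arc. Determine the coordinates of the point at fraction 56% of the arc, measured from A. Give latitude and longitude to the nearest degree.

≈ 14°N, 162°W

The haversine formula gives a central angle δ ≈ 2.172 rad (124.4°) between the endpoints.
Interpolate at f = 0.56 with slerp weights a = sin((1−f)δ)/sin δ ≈ 0.990, b = sin(fδ)/sin δ ≈ 1.137.
p = a·p₁ + b·p₂ ≈ (-0.922, -0.299, 0.246); φ = arcsin(p_z) ≈ 14.23°, λ = atan2(p_y, p_x) ≈ -162.05°.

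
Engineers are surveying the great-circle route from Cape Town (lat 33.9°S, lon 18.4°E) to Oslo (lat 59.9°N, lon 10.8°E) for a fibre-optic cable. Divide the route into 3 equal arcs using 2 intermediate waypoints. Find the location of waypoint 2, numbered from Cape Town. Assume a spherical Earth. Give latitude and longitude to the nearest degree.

Write both endpoints as unit vectors p₁, p₂ with components (cos φ cos λ, cos φ sin λ, sin φ).
The central angle between the endpoints is δ = arccos(p₁·p₂) ≈ 1.641 rad (94.0°).
Interpolate at f = 2/3 with slerp weights a = sin((1−f)δ)/sin δ ≈ 0.521, b = sin(fδ)/sin δ ≈ 0.891.
p = a·p₁ + b·p₂ ≈ (0.849, 0.220, 0.480); φ = arcsin(p_z) ≈ 28.67°, λ = atan2(p_y, p_x) ≈ 14.54°.

≈ lat 29°N, lon 15°E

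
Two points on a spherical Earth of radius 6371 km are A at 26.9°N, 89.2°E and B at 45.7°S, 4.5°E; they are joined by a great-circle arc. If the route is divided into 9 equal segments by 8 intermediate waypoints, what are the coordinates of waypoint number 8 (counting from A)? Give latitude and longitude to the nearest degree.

Convert each endpoint to a unit vector on the sphere (x = cos φ cos λ, y = cos φ sin λ, z = sin φ).
The central angle between the endpoints is δ = arccos(p₁·p₂) ≈ 1.840 rad (105.4°).
Interpolate at f = 8/9 with slerp weights a = sin((1−f)δ)/sin δ ≈ 0.211, b = sin(fδ)/sin δ ≈ 1.035.
p = a·p₁ + b·p₂ ≈ (0.723, 0.245, -0.646); φ = arcsin(p_z) ≈ -40.21°, λ = atan2(p_y, p_x) ≈ 18.68°.

≈ 40°S, 19°E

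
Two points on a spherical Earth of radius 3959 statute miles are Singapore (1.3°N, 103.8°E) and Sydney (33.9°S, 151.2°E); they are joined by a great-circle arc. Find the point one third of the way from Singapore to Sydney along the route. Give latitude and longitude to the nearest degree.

≈ 12°S, 118°E

The haversine formula gives a central angle δ ≈ 0.990 rad (56.7°) between the endpoints.
Interpolate at f = 1/3 with slerp weights a = sin((1−f)δ)/sin δ ≈ 0.733, b = sin(fδ)/sin δ ≈ 0.388.
p = a·p₁ + b·p₂ ≈ (-0.457, 0.867, -0.200); φ = arcsin(p_z) ≈ -11.51°, λ = atan2(p_y, p_x) ≈ 117.78°.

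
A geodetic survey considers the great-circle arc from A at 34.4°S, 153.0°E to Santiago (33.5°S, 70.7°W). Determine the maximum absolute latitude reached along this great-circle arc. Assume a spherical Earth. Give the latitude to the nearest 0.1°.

≈ 61.1°S

The great circle lies in the plane with unit normal n̂ = (p₁ × p₂)/|p₁ × p₂|.
Here n̂_z ≈ +0.484; the vertex latitude is φ_max = arccos|n̂_z| ≈ 61.1°.
Check via Clairaut: cos φ_max = |cos φ₁| · sin C = cos(34.4°)·sin(144.1°) ≈ 0.484, again giving ≈ 61.1°.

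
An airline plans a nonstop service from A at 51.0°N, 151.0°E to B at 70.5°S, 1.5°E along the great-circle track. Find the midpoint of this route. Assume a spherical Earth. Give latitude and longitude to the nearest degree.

≈ 23°S, 125°E

The haversine formula gives a central angle δ ≈ 2.723 rad (156.0°) between the endpoints.
Interpolate at f = 1/2 with slerp weights a = sin((1−f)δ)/sin δ ≈ 2.405, b = sin(fδ)/sin δ ≈ 2.405.
p = a·p₁ + b·p₂ ≈ (-0.521, 0.755, -0.398); φ = arcsin(p_z) ≈ -23.46°, λ = atan2(p_y, p_x) ≈ 124.63°.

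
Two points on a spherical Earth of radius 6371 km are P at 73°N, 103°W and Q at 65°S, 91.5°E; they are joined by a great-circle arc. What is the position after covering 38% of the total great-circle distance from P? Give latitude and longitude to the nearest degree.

Convert each endpoint to a unit vector on the sphere (x = cos φ cos λ, y = cos φ sin λ, z = sin φ).
The central angle between the endpoints is δ = arccos(p₁·p₂) ≈ 2.976 rad (170.5°).
Interpolate at f = 0.38 with slerp weights a = sin((1−f)δ)/sin δ ≈ 5.842, b = sin(fδ)/sin δ ≈ 5.491.
p = a·p₁ + b·p₂ ≈ (-0.445, 0.656, 0.610); φ = arcsin(p_z) ≈ 37.59°, λ = atan2(p_y, p_x) ≈ 124.16°.

≈ 38°N, 124°E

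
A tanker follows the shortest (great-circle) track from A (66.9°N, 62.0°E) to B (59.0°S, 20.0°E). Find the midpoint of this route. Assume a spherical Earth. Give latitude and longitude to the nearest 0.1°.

Write both endpoints as unit vectors p₁, p₂ with components (cos φ cos λ, cos φ sin λ, sin φ).
The central angle between the endpoints is δ = arccos(p₁·p₂) ≈ 2.263 rad (129.7°).
Interpolate at f = 1/2 with slerp weights a = sin((1−f)δ)/sin δ ≈ 1.176, b = sin(fδ)/sin δ ≈ 1.176.
p = a·p₁ + b·p₂ ≈ (0.786, 0.614, 0.074); φ = arcsin(p_z) ≈ 4.22°, λ = atan2(p_y, p_x) ≈ 38.03°.

≈ (4.2°N, 38.0°E)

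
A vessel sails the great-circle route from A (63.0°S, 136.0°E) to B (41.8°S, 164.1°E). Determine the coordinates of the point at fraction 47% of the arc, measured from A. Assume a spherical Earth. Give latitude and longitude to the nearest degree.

≈ (54°S, 153°E)

From cos δ = sin φ₁ sin φ₂ + cos φ₁ cos φ₂ cos Δλ, the central angle is δ ≈ 0.468 rad (26.8°).
Interpolate at f = 0.47 with slerp weights a = sin((1−f)δ)/sin δ ≈ 0.544, b = sin(fδ)/sin δ ≈ 0.484.
p = a·p₁ + b·p₂ ≈ (-0.525, 0.270, -0.807); φ = arcsin(p_z) ≈ -53.83°, λ = atan2(p_y, p_x) ≈ 152.73°.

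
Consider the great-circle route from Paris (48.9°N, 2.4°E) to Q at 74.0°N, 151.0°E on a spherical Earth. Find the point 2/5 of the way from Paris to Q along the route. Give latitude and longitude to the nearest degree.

From cos δ = sin φ₁ sin φ₂ + cos φ₁ cos φ₂ cos Δλ, the central angle is δ ≈ 0.965 rad (55.3°).
Interpolate at f = 2/5 with slerp weights a = sin((1−f)δ)/sin δ ≈ 0.666, b = sin(fδ)/sin δ ≈ 0.458.
p = a·p₁ + b·p₂ ≈ (0.327, 0.080, 0.942); φ = arcsin(p_z) ≈ 70.35°, λ = atan2(p_y, p_x) ≈ 13.68°.

≈ 70°N, 14°E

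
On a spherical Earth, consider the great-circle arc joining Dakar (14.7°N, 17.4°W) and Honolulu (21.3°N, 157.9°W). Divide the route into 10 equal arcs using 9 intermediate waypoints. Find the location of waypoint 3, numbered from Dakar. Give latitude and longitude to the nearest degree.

The haversine formula gives a central angle δ ≈ 2.218 rad (127.1°) between the endpoints.
Interpolate at f = 3/10 with slerp weights a = sin((1−f)δ)/sin δ ≈ 1.254, b = sin(fδ)/sin δ ≈ 0.774.
p = a·p₁ + b·p₂ ≈ (0.489, -0.634, 0.599); φ = arcsin(p_z) ≈ 36.82°, λ = atan2(p_y, p_x) ≈ -52.37°.

≈ 37°N, 52°W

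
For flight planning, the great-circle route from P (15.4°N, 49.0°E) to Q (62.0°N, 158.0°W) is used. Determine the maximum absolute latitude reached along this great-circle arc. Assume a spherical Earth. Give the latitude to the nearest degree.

≈ 78°N

The great circle lies in the plane with unit normal n̂ = (p₁ × p₂)/|p₁ × p₂|.
Here n̂_z ≈ +0.208; the vertex latitude is φ_max = arccos|n̂_z| ≈ 78.0°.
Check via Clairaut: cos φ_max = |cos φ₁| · sin C = cos(15.4°)·sin(12.5°) ≈ 0.208, again giving ≈ 78.0°.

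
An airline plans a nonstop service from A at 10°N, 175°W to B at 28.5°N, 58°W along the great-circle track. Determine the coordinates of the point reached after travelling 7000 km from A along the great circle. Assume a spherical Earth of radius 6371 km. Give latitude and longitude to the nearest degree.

≈ 35°N, 111°W

Write both endpoints as unit vectors p₁, p₂ with components (cos φ cos λ, cos φ sin λ, sin φ).
The central angle between the endpoints is δ = arccos(p₁·p₂) ≈ 1.886 rad (108.1°). The total great-circle distance is δ·R ≈ 1.886 × 6371 ≈ 12016 km, so the target fraction is f = 7000/12016 ≈ 0.583.
Interpolate at f ≈ 0.583 with slerp weights a = sin((1−f)δ)/sin δ ≈ 0.745, b = sin(fδ)/sin δ ≈ 0.937.
p = a·p₁ + b·p₂ ≈ (-0.295, -0.762, 0.576); φ = arcsin(p_z) ≈ 35.20°, λ = atan2(p_y, p_x) ≈ -111.15°.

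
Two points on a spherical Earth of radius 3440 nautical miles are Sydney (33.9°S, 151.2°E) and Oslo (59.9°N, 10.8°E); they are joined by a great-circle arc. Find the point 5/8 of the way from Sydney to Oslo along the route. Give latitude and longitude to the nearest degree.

≈ (44°N, 103°E)

From cos δ = sin φ₁ sin φ₂ + cos φ₁ cos φ₂ cos Δλ, the central angle is δ ≈ 2.504 rad (143.4°).
Interpolate at f = 5/8 with slerp weights a = sin((1−f)δ)/sin δ ≈ 1.355, b = sin(fδ)/sin δ ≈ 1.679.
p = a·p₁ + b·p₂ ≈ (-0.158, 0.699, 0.697); φ = arcsin(p_z) ≈ 44.18°, λ = atan2(p_y, p_x) ≈ 102.75°.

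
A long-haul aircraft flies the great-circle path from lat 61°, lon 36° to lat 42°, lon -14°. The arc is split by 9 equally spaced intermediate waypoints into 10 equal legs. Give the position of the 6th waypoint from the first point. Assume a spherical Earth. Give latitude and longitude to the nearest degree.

≈ lat 52°, lon 1°

Write both endpoints as unit vectors p₁, p₂ with components (cos φ cos λ, cos φ sin λ, sin φ).
The central angle between the endpoints is δ = arccos(p₁·p₂) ≈ 0.615 rad (35.2°).
Interpolate at f = 6/10 with slerp weights a = sin((1−f)δ)/sin δ ≈ 0.422, b = sin(fδ)/sin δ ≈ 0.625.
p = a·p₁ + b·p₂ ≈ (0.616, 0.008, 0.787); φ = arcsin(p_z) ≈ 51.95°, λ = atan2(p_y, p_x) ≈ 0.73°.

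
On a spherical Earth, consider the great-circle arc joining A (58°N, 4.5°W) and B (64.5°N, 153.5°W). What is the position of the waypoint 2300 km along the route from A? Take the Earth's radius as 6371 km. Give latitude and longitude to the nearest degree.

≈ (77°N, 29°W)

Write both endpoints as unit vectors p₁, p₂ with components (cos φ cos λ, cos φ sin λ, sin φ).
The central angle between the endpoints is δ = arccos(p₁·p₂) ≈ 0.964 rad (55.3°). The total great-circle distance is δ·R ≈ 0.964 × 6371 ≈ 6144 km, so the target fraction is f = 2300/6144 ≈ 0.374.
Interpolate at f ≈ 0.374 with slerp weights a = sin((1−f)δ)/sin δ ≈ 0.691, b = sin(fδ)/sin δ ≈ 0.430.
p = a·p₁ + b·p₂ ≈ (0.199, -0.111, 0.974); φ = arcsin(p_z) ≈ 76.81°, λ = atan2(p_y, p_x) ≈ -29.19°.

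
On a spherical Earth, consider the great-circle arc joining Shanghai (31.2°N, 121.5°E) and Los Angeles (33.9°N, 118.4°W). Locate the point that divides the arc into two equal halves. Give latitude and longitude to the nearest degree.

From cos δ = sin φ₁ sin φ₂ + cos φ₁ cos φ₂ cos Δλ, the central angle is δ ≈ 1.638 rad (93.8°).
Interpolate at f = 1/2 with slerp weights a = sin((1−f)δ)/sin δ ≈ 0.732, b = sin(fδ)/sin δ ≈ 0.732.
p = a·p₁ + b·p₂ ≈ (-0.616, -0.001, 0.788); φ = arcsin(p_z) ≈ 51.96°, λ = atan2(p_y, p_x) ≈ -179.95°.

≈ (52°N, 180°E)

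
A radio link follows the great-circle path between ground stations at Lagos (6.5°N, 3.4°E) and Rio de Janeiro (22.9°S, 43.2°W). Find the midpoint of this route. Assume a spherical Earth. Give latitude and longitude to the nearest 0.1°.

Write both endpoints as unit vectors p₁, p₂ with components (cos φ cos λ, cos φ sin λ, sin φ).
The central angle between the endpoints is δ = arccos(p₁·p₂) ≈ 0.946 rad (54.2°).
Interpolate at f = 1/2 with slerp weights a = sin((1−f)δ)/sin δ ≈ 0.562, b = sin(fδ)/sin δ ≈ 0.562.
p = a·p₁ + b·p₂ ≈ (0.934, -0.321, -0.155); φ = arcsin(p_z) ≈ -8.92°, λ = atan2(p_y, p_x) ≈ -18.97°.

≈ (8.9°S, 19.0°W)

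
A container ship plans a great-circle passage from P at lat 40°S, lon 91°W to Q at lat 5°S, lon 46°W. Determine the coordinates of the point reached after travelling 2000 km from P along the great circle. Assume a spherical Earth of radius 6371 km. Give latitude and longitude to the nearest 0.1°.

From cos δ = sin φ₁ sin φ₂ + cos φ₁ cos φ₂ cos Δλ, the central angle is δ ≈ 0.933 rad (53.4°). The total great-circle distance is δ·R ≈ 0.933 × 6371 ≈ 5942 km, so the target fraction is f = 2000/5942 ≈ 0.337.
Interpolate at f ≈ 0.337 with slerp weights a = sin((1−f)δ)/sin δ ≈ 0.722, b = sin(fδ)/sin δ ≈ 0.384.
p = a·p₁ + b·p₂ ≈ (0.256, -0.829, -0.498); φ = arcsin(p_z) ≈ -29.85°, λ = atan2(p_y, p_x) ≈ -72.81°.

≈ lat 29.8°S, lon 72.8°W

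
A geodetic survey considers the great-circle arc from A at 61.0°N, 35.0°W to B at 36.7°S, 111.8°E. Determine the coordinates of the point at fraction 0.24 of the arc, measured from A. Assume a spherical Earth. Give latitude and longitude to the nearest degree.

≈ 60°N, 42°E

The haversine formula gives a central angle δ ≈ 2.583 rad (148.0°) between the endpoints.
Interpolate at f = 0.24 with slerp weights a = sin((1−f)δ)/sin δ ≈ 1.743, b = sin(fδ)/sin δ ≈ 1.096.
p = a·p₁ + b·p₂ ≈ (0.366, 0.331, 0.870); φ = arcsin(p_z) ≈ 60.43°, λ = atan2(p_y, p_x) ≈ 42.14°.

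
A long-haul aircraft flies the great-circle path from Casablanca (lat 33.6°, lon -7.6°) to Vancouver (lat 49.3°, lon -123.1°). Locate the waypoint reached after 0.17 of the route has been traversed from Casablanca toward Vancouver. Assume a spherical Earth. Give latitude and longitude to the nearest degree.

From cos δ = sin φ₁ sin φ₂ + cos φ₁ cos φ₂ cos Δλ, the central angle is δ ≈ 1.384 rad (79.3°).
Interpolate at f = 0.17 with slerp weights a = sin((1−f)δ)/sin δ ≈ 0.928, b = sin(fδ)/sin δ ≈ 0.237.
p = a·p₁ + b·p₂ ≈ (0.682, -0.232, 0.694); φ = arcsin(p_z) ≈ 43.92°, λ = atan2(p_y, p_x) ≈ -18.78°.

≈ lat 44°, lon -19°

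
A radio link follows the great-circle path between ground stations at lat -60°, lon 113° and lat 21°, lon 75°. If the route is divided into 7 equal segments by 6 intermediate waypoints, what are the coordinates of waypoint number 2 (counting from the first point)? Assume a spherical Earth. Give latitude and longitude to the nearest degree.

The haversine formula gives a central angle δ ≈ 1.513 rad (86.7°) between the endpoints.
Interpolate at f = 2/7 with slerp weights a = sin((1−f)δ)/sin δ ≈ 0.884, b = sin(fδ)/sin δ ≈ 0.420.
p = a·p₁ + b·p₂ ≈ (-0.071, 0.785, -0.615); φ = arcsin(p_z) ≈ -37.95°, λ = atan2(p_y, p_x) ≈ 95.19°.

≈ lat -38°, lon 95°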